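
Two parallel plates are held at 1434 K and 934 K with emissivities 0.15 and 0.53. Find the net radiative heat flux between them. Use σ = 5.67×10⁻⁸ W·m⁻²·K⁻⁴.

q ≈ 26000 W/m²

For two large parallel gray plates, q = σ(T₁⁴ − T₂⁴) / (1/ε₁ + 1/ε₂ − 1).
1/ε₁ + 1/ε₂ − 1 = 1/0.15 + 1/0.53 − 1 = 7.553.
T₁⁴ − T₂⁴ = 4.23×10^12 − 7.61×10^11 = 3.47×10^12 K⁴.
q = 5.67×10⁻⁸ × 3.47×10^12 / 7.553 = 26000 W/m².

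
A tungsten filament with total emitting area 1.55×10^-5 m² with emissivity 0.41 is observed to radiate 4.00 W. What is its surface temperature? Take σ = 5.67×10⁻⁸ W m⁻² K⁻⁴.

From P = εσAT⁴, T = (P / εσA)^(1/4) = (4.00 / (0.41 × 5.67×10⁻⁸ × 1.55×10^-5))^(1/4).
T = (1.11×10^13)^(1/4) = 1830 K.

T ≈ 1830 K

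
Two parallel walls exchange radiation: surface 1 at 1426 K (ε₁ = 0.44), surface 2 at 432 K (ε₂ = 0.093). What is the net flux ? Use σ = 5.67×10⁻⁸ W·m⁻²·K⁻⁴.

For two large parallel gray plates, q = σ(T₁⁴ − T₂⁴) / (1/ε₁ + 1/ε₂ − 1).
1/ε₁ + 1/ε₂ − 1 = 1/0.44 + 1/0.093 − 1 = 12.03.
T₁⁴ − T₂⁴ = 4.14×10^12 − 3.48×10^10 = 4.10×10^12 K⁴.
q = 5.67×10⁻⁸ × 4.10×10^12 / 12.03 = 19300 W/m².

q ≈ 19300 W/m²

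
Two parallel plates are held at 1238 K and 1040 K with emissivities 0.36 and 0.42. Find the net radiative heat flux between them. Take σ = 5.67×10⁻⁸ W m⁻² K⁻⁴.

q ≈ 16100 W/m²

For two large parallel gray plates, q = σ(T₁⁴ − T₂⁴) / (1/ε₁ + 1/ε₂ − 1).
1/ε₁ + 1/ε₂ − 1 = 1/0.36 + 1/0.42 − 1 = 4.159.
T₁⁴ − T₂⁴ = 2.35×10^12 − 1.17×10^12 = 1.18×10^12 K⁴.
q = 5.67×10⁻⁸ × 1.18×10^12 / 4.159 = 16100 W/m².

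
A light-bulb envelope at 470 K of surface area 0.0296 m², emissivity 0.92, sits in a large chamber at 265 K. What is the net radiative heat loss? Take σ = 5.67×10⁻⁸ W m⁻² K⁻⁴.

Q = εσA(T⁴ − T_s⁴). T⁴ − T_s⁴ = (470)⁴ − (265)⁴ = 4.88×10^10 − 4.93×10^9 = 4.39×10^10 K⁴.
Q = 0.92 × 5.67×10⁻⁸ × 0.0296 × 4.39×10^10 = 67.7 W.

Q ≈ 67.7 W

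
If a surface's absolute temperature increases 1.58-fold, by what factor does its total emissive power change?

factor ≈ 6.23

P ∝ T⁴, so the power scales as (1.58)⁴ = 6.23.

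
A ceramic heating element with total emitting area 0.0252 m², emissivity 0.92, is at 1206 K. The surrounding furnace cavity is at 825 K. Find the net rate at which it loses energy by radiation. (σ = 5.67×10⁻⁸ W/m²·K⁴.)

Q ≈ 2170 W

Q = εσA(T⁴ − T_s⁴). T⁴ − T_s⁴ = (1206)⁴ − (825)⁴ = 2.12×10^12 − 4.63×10^11 = 1.65×10^12 K⁴.
Q = 0.92 × 5.67×10⁻⁸ × 0.0252 × 1.65×10^12 = 2170 W.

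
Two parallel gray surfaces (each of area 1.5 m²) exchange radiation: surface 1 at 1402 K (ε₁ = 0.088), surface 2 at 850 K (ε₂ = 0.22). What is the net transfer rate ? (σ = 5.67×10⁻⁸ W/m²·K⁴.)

Q ≈ 19100 W

For two large parallel gray plates, q = σ(T₁⁴ − T₂⁴) / (1/ε₁ + 1/ε₂ − 1).
1/ε₁ + 1/ε₂ − 1 = 1/0.088 + 1/0.22 − 1 = 14.91.
T₁⁴ − T₂⁴ = 3.86×10^12 − 5.22×10^11 = 3.34×10^12 K⁴.
q = 5.67×10⁻⁸ × 3.34×10^12 / 14.91 = 12700 W/m².
Q = q·A = 12700 × 1.5 = 19100 W.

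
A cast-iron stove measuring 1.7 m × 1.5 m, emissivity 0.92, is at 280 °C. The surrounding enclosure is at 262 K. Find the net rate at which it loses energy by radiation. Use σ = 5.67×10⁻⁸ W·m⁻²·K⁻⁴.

Q ≈ 11800 W

A = 1.7 × 1.5 = 2.55 m².
Convert: 280 °C = 553 K.
Q = εσA(T⁴ − T_s⁴). T⁴ − T_s⁴ = (553)⁴ − (262)⁴ = 9.35×10^10 − 4.71×10^9 = 8.88×10^10 K⁴.
Q = 0.92 × 5.67×10⁻⁸ × 2.55 × 8.88×10^10 = 11800 W.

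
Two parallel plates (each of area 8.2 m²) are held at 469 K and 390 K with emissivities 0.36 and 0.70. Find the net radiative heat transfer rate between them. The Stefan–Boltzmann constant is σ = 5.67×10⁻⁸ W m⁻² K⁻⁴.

For two large parallel gray plates, q = σ(T₁⁴ − T₂⁴) / (1/ε₁ + 1/ε₂ − 1).
1/ε₁ + 1/ε₂ − 1 = 1/0.36 + 1/0.70 − 1 = 3.206.
T₁⁴ − T₂⁴ = 4.84×10^10 − 2.31×10^10 = 2.52×10^10 K⁴.
q = 5.67×10⁻⁸ × 2.52×10^10 / 3.206 = 446 W/m².
Q = q·A = 446 × 8.2 = 3660 W.

Q ≈ 3660 W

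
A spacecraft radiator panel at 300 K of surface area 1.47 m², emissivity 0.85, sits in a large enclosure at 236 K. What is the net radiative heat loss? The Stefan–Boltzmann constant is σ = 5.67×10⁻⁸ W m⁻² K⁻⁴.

Q = εσA(T⁴ − T_s⁴). T⁴ − T_s⁴ = (300)⁴ − (236)⁴ = 8.10×10^9 − 3.10×10^9 = 5.00×10^9 K⁴.
Q = 0.85 × 5.67×10⁻⁸ × 1.47 × 5.00×10^9 = 354 W.

Q ≈ 354 W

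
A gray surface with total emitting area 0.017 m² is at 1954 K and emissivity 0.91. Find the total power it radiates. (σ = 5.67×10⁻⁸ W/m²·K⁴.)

P ≈ 12800 W

Stefan–Boltzmann: P = εσAT⁴ = 0.91 × 5.67×10⁻⁸ × 0.0170 × (1954)⁴ = 0.91 × 5.67×10⁻⁸ × 0.0170 × 1.46×10^13.
P = 12800 W.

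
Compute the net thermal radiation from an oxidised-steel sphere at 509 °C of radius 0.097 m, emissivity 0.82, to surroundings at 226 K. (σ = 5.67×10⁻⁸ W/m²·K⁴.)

Q ≈ 2040 W

A = 4πr² = 4π × (0.097)² = 0.118 m².
Convert: 509 °C = 782 K.
Q = εσA(T⁴ − T_s⁴). T⁴ − T_s⁴ = (782)⁴ − (226)⁴ = 3.74×10^11 − 2.61×10^9 = 3.71×10^11 K⁴.
Q = 0.82 × 5.67×10⁻⁸ × 0.118 × 3.71×10^11 = 2040 W.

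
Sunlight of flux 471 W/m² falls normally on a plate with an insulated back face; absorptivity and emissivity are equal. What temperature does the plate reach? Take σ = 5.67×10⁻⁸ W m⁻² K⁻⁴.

T ≈ 302 K

Absorbed flux αS = emitted flux εσT⁴ (one radiating face); with α = ε, T = (S/σ)^(1/4).
T = (471 / 5.67×10⁻⁸)^(1/4) = (8.31×10^9)^(1/4).
T = 302 K.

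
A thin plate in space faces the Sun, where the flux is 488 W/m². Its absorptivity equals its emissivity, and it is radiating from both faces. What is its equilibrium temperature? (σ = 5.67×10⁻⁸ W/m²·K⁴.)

Absorbed flux αS = emitted flux 2εσT⁴ per unit area; with α = ε this gives T = (S/2σ)^(1/4).
T = (488 / (2 × 5.67×10⁻⁸))^(1/4) = (4.30×10^9)^(1/4).
T = 256 K.

T ≈ 256 K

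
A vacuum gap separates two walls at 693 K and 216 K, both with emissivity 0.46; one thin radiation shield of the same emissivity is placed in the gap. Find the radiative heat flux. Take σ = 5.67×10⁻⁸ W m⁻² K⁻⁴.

Each of the 2 gaps contributes resistance (2/ε − 1) = 2/0.46 − 1 = 3.348; total = 6.696.
q = σ(T₁⁴ − T₂⁴) / 6.696 = 5.67×10⁻⁸ × 2.28×10^11 / 6.696 = 1930 W/m².

q ≈ 1930 W/m²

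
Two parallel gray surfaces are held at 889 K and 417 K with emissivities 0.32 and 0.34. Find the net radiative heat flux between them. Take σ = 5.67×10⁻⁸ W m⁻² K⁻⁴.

q ≈ 6650 W/m²

For two large parallel gray plates, q = σ(T₁⁴ − T₂⁴) / (1/ε₁ + 1/ε₂ − 1).
1/ε₁ + 1/ε₂ − 1 = 1/0.32 + 1/0.34 − 1 = 5.066.
T₁⁴ − T₂⁴ = 6.25×10^11 − 3.02×10^10 = 5.94×10^11 K⁴.
q = 5.67×10⁻⁸ × 5.94×10^11 / 5.066 = 6650 W/m².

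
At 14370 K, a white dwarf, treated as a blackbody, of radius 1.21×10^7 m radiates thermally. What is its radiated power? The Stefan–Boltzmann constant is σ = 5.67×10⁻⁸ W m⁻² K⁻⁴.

A = 4πr² = 4π × (1.21×10^7)² = 1.84×10^15 m².
P = σAT⁴ = 5.67×10⁻⁸ × 1.84×10^15 × (14370)⁴ = 5.67×10⁻⁸ × 1.84×10^15 × 4.26×10^16.
P = 4.45×10^24 W.

P ≈ 4.45×10^24 W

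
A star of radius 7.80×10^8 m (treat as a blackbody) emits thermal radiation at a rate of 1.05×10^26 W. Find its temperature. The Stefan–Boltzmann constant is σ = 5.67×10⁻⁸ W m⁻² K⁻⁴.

T ≈ 3950 K

A = 4πr² = 4π × (7.80×10^8)² = 7.65×10^18 m².
From P = σAT⁴, T = (P / σA)^(1/4) = (1.05×10^26 / (5.67×10⁻⁸ × 7.65×10^18))^(1/4).
T = (2.42×10^14)^(1/4) = 3950 K.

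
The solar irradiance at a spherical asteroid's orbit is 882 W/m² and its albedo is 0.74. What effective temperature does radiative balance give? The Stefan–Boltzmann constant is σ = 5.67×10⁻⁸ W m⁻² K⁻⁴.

T ≈ 178 K

Power absorbed = (1−a)S·πR²; power emitted = 4πR²σT⁴. Equating and cancelling πR²:
T = ((1−a)S / 4σ)^(1/4) = (229 / (4 × 5.67×10⁻⁸))^(1/4) = (1.01×10^9)^(1/4).
T = 178 K.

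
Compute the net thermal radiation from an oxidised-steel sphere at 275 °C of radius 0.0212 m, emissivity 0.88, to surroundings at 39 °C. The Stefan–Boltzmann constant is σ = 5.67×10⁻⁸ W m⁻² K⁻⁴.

Q ≈ 22.7 W

A = 4πr² = 4π × (0.0212)² = 5.65×10^-3 m².
Convert: 275 °C = 548 K; 39 °C = 312 K.
Q = εσA(T⁴ − T_s⁴). T⁴ − T_s⁴ = (548)⁴ − (312)⁴ = 9.02×10^10 − 9.48×10^9 = 8.07×10^10 K⁴.
Q = 0.88 × 5.67×10⁻⁸ × 5.65×10^-3 × 8.07×10^10 = 22.7 W.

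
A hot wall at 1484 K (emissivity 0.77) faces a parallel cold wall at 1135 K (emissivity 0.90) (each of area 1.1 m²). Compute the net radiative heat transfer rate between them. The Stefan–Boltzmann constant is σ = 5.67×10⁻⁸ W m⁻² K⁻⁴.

Q ≈ 1.41×10^5 W

For two large parallel gray plates, q = σ(T₁⁴ − T₂⁴) / (1/ε₁ + 1/ε₂ − 1).
1/ε₁ + 1/ε₂ − 1 = 1/0.77 + 1/0.90 − 1 = 1.410.
T₁⁴ − T₂⁴ = 4.85×10^12 − 1.66×10^12 = 3.19×10^12 K⁴.
q = 5.67×10⁻⁸ × 3.19×10^12 / 1.410 = 1.28×10^5 W/m².
Q = q·A = 1.28×10^5 × 1.1 = 1.41×10^5 W.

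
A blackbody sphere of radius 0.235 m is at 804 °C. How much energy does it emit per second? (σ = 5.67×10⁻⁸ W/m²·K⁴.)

P ≈ 52900 W

A = 4πr² = 4π × (0.235)² = 0.694 m².
804 °C = 1077 K.
P = σAT⁴ = 5.67×10⁻⁸ × 0.694 × (1077)⁴ = 5.67×10⁻⁸ × 0.694 × 1.35×10^12.
P = 52900 W.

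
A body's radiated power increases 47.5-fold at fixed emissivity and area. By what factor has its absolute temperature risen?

P ∝ T⁴ ⇒ T ∝ P^(1/4), so T scales by (47.5)^(1/4) = 2.63.

factor ≈ 2.63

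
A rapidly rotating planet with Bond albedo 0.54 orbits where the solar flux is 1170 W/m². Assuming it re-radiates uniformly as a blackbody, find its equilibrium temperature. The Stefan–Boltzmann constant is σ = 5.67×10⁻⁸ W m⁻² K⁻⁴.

T ≈ 221 K

Power absorbed = (1−a)S·πR²; power emitted = 4πR²σT⁴. Equating and cancelling πR²:
T = ((1−a)S / 4σ)^(1/4) = (538 / (4 × 5.67×10⁻⁸))^(1/4) = (2.37×10^9)^(1/4).
T = 221 K.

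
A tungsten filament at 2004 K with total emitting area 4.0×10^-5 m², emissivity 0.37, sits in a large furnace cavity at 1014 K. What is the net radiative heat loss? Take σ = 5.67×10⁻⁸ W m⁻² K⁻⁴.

Q ≈ 12.6 W

Q = εσA(T⁴ − T_s⁴). T⁴ − T_s⁴ = (2004)⁴ − (1014)⁴ = 1.61×10^13 − 1.06×10^12 = 1.51×10^13 K⁴.
Q = 0.37 × 5.67×10⁻⁸ × 4.00×10^-5 × 1.51×10^13 = 12.6 W.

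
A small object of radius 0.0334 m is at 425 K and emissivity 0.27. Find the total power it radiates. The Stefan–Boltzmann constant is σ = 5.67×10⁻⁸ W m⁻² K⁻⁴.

A = 4πr² = 4π × (0.0334)² = 0.0140 m².
P = εσAT⁴ = 0.27 × 5.67×10⁻⁸ × 0.0140 × (425)⁴ = 0.27 × 5.67×10⁻⁸ × 0.0140 × 3.26×10^10.
P = 7.00 W.

P ≈ 7.00 W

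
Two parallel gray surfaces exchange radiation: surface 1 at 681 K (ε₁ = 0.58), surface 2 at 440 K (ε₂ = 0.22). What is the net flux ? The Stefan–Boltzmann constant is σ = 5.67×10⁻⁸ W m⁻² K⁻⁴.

For two large parallel gray plates, q = σ(T₁⁴ − T₂⁴) / (1/ε₁ + 1/ε₂ − 1).
1/ε₁ + 1/ε₂ − 1 = 1/0.58 + 1/0.22 − 1 = 5.270.
T₁⁴ − T₂⁴ = 2.15×10^11 − 3.75×10^10 = 1.78×10^11 K⁴.
q = 5.67×10⁻⁸ × 1.78×10^11 / 5.270 = 1910 W/m².

q ≈ 1910 W/m²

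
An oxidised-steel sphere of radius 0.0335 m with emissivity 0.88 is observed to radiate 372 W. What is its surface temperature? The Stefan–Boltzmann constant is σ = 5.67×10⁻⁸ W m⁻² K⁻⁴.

A = 4πr² = 4π × (0.0335)² = 0.0141 m².
From P = εσAT⁴, T = (P / εσA)^(1/4) = (372 / (0.88 × 5.67×10⁻⁸ × 0.0141))^(1/4).
T = (5.29×10^11)^(1/4) = 853 K.

T ≈ 853 K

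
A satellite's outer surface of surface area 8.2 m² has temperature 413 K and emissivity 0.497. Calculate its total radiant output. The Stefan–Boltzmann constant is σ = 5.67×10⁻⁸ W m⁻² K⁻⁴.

P ≈ 6720 W

P = εσAT⁴ = 0.497 × 5.67×10⁻⁸ × 8.20 × (413)⁴ = 0.497 × 5.67×10⁻⁸ × 8.20 × 2.91×10^10.
P = 6720 W.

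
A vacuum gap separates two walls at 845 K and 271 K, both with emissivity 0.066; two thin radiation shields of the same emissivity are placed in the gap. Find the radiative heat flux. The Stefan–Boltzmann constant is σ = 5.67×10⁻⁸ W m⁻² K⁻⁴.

Each of the 3 gaps contributes resistance (2/ε − 1) = 2/0.066 − 1 = 29.30; total = 87.91.
q = σ(T₁⁴ − T₂⁴) / 87.91 = 5.67×10⁻⁸ × 5.04×10^11 / 87.91 = 325 W/m².

q ≈ 325 W/m²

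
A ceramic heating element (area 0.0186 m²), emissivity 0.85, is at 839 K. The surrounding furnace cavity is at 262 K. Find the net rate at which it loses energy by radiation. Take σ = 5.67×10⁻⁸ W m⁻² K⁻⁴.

Q = εσA(T⁴ − T_s⁴). T⁴ − T_s⁴ = (839)⁴ − (262)⁴ = 4.96×10^11 − 4.71×10^9 = 4.91×10^11 K⁴.
Q = 0.85 × 5.67×10⁻⁸ × 0.0186 × 4.91×10^11 = 440 W.

Q ≈ 440 W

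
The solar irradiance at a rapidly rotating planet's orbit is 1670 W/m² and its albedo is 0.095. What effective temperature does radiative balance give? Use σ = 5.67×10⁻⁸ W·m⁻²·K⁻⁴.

Power absorbed = (1−a)S·πR²; power emitted = 4πR²σT⁴. Equating and cancelling πR²:
T = ((1−a)S / 4σ)^(1/4) = (1510 / (4 × 5.67×10⁻⁸))^(1/4) = (6.66×10^9)^(1/4).
T = 286 K.

T ≈ 286 K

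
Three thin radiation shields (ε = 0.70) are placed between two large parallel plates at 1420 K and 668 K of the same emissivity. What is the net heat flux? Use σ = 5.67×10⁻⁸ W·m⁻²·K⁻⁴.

Each of the 4 gaps contributes resistance (2/ε − 1) = 2/0.70 − 1 = 1.857; total = 7.429.
q = σ(T₁⁴ − T₂⁴) / 7.429 = 5.67×10⁻⁸ × 3.87×10^12 / 7.429 = 29500 W/m².

q ≈ 29500 W/m²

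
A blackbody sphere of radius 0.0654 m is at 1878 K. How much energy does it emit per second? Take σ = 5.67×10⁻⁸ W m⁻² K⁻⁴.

A = 4πr² = 4π × (0.0654)² = 0.0537 m².
P = σAT⁴ = 5.67×10⁻⁸ × 0.0537 × (1878)⁴ = 5.67×10⁻⁸ × 0.0537 × 1.24×10^13.
P = 37900 W.

P ≈ 37900 W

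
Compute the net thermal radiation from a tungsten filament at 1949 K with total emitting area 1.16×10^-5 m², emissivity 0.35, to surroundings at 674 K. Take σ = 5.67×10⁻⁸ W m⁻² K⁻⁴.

Q = εσA(T⁴ − T_s⁴). T⁴ − T_s⁴ = (1949)⁴ − (674)⁴ = 1.44×10^13 − 2.06×10^11 = 1.42×10^13 K⁴.
Q = 0.35 × 5.67×10⁻⁸ × 1.16×10^-5 × 1.42×10^13 = 3.27 W.

Q ≈ 3.27 W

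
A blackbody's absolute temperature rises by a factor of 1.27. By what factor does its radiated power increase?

factor ≈ 2.60

P ∝ T⁴, so the power scales as (1.27)⁴ = 2.60.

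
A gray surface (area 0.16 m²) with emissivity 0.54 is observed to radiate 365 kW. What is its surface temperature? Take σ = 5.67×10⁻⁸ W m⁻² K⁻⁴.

T ≈ 2940 K

From P = εσAT⁴, T = (P / εσA)^(1/4) = (3.65×10^5 / (0.54 × 5.67×10⁻⁸ × 0.160))^(1/4).
T = (7.45×10^13)^(1/4) = 2940 K.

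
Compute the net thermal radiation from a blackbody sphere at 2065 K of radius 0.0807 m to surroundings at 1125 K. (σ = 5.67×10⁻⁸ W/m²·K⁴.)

A = 4πr² = 4π × (0.0807)² = 0.0818 m².
Q = σA(T⁴ − T_s⁴). T⁴ − T_s⁴ = (2065)⁴ − (1125)⁴ = 1.82×10^13 − 1.60×10^12 = 1.66×10^13 K⁴.
Q = 5.67×10⁻⁸ × 0.0818 × 1.66×10^13 = 76900 W.

Q ≈ 76900 W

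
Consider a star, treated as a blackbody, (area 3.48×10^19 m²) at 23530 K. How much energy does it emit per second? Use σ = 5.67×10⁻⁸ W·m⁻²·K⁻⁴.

P = σAT⁴ = 5.67×10⁻⁸ × 3.48×10^19 × (23530)⁴ = 5.67×10⁻⁸ × 3.48×10^19 × 3.07×10^17.
P = 6.05×10^29 W.

P ≈ 6.05×10^29 W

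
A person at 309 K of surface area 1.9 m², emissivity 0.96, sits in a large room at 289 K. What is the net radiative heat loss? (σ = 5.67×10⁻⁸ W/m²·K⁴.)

Q ≈ 221 W

Q = εσA(T⁴ − T_s⁴). T⁴ − T_s⁴ = (309)⁴ − (289)⁴ = 9.12×10^9 − 6.98×10^9 = 2.14×10^9 K⁴.
Q = 0.96 × 5.67×10⁻⁸ × 1.90 × 2.14×10^9 = 221 W.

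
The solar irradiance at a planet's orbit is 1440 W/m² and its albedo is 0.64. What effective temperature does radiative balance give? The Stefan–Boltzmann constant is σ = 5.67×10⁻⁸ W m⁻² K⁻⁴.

Power absorbed = (1−a)S·πR²; power emitted = 4πR²σT⁴. Equating and cancelling πR²:
T = ((1−a)S / 4σ)^(1/4) = (518 / (4 × 5.67×10⁻⁸))^(1/4) = (2.29×10^9)^(1/4).
T = 219 K.

T ≈ 219 K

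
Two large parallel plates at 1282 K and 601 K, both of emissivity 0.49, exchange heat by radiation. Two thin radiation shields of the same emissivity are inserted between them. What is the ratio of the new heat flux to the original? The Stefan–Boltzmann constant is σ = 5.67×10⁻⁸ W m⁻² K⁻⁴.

ratio ≈ 0.333

With N identical shields there are N+1 = 3 gaps in series, each with the same radiative resistance, so the flux falls to 1/(N+1) of its unshielded value.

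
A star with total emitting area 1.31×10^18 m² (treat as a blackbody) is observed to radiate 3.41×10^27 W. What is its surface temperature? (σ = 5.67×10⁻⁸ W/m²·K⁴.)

From P = σAT⁴, T = (P / σA)^(1/4) = (3.41×10^27 / (5.67×10⁻⁸ × 1.31×10^18))^(1/4).
T = (4.59×10^16)^(1/4) = 14600 K.

T ≈ 14600 K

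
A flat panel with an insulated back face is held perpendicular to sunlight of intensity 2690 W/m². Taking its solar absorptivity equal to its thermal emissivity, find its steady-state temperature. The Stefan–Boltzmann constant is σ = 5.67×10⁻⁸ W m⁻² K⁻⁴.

T ≈ 467 K

Absorbed flux αS = emitted flux εσT⁴ (one radiating face); with α = ε, T = (S/σ)^(1/4).
T = (2690 / 5.67×10⁻⁸)^(1/4) = (4.74×10^10)^(1/4).
T = 467 K.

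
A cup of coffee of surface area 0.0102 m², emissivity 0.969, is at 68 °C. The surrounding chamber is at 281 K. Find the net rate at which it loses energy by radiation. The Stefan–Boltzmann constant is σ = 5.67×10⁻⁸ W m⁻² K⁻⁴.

Q ≈ 4.08 W

Convert: 68 °C = 341 K.
Q = εσA(T⁴ − T_s⁴). T⁴ − T_s⁴ = (341)⁴ − (281)⁴ = 1.35×10^10 − 6.23×10^9 = 7.29×10^9 K⁴.
Q = 0.969 × 5.67×10⁻⁸ × 0.0102 × 7.29×10^9 = 4.08 W.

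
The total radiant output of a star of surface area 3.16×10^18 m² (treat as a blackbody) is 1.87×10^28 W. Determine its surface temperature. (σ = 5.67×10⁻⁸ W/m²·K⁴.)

T ≈ 18000 K

From P = σAT⁴, T = (P / σA)^(1/4) = (1.87×10^28 / (5.67×10⁻⁸ × 3.16×10^18))^(1/4).
T = (1.04×10^17)^(1/4) = 18000 K.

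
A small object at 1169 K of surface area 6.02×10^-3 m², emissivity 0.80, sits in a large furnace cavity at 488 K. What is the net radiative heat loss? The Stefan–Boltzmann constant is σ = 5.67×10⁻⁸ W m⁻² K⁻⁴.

Q ≈ 494 W

Q = εσA(T⁴ − T_s⁴). T⁴ − T_s⁴ = (1169)⁴ − (488)⁴ = 1.87×10^12 − 5.67×10^10 = 1.81×10^12 K⁴.
Q = 0.80 × 5.67×10⁻⁸ × 6.02×10^-3 × 1.81×10^12 = 494 W.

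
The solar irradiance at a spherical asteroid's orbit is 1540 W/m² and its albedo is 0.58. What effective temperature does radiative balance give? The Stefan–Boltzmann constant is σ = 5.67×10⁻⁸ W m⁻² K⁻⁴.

T ≈ 231 K

Power absorbed = (1−a)S·πR²; power emitted = 4πR²σT⁴. Equating and cancelling πR²:
T = ((1−a)S / 4σ)^(1/4) = (647 / (4 × 5.67×10⁻⁸))^(1/4) = (2.85×10^9)^(1/4).
T = 231 K.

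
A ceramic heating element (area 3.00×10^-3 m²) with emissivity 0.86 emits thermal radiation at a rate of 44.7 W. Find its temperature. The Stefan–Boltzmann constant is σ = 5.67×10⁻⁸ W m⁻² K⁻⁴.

From P = εσAT⁴, T = (P / εσA)^(1/4) = (44.7 / (0.86 × 5.67×10⁻⁸ × 3.00×10^-3))^(1/4).
T = (3.06×10^11)^(1/4) = 743 K.

T ≈ 743 K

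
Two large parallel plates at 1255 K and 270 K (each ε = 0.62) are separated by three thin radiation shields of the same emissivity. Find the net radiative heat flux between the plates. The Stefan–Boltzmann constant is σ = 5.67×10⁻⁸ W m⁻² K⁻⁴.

Each of the 4 gaps contributes resistance (2/ε − 1) = 2/0.62 − 1 = 2.226; total = 8.903.
q = σ(T₁⁴ − T₂⁴) / 8.903 = 5.67×10⁻⁸ × 2.48×10^12 / 8.903 = 15800 W/m².

q ≈ 15800 W/m²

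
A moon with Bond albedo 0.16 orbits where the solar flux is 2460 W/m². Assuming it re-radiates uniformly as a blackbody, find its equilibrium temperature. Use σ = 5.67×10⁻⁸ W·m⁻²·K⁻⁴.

Power absorbed = (1−a)S·πR²; power emitted = 4πR²σT⁴. Equating and cancelling πR²:
T = ((1−a)S / 4σ)^(1/4) = (2070 / (4 × 5.67×10⁻⁸))^(1/4) = (9.11×10^9)^(1/4).
T = 309 K.

T ≈ 309 K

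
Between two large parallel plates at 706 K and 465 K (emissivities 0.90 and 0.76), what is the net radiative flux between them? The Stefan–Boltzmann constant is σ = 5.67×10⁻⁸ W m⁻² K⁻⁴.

For two large parallel gray plates, q = σ(T₁⁴ − T₂⁴) / (1/ε₁ + 1/ε₂ − 1).
1/ε₁ + 1/ε₂ − 1 = 1/0.90 + 1/0.76 − 1 = 1.427.
T₁⁴ − T₂⁴ = 2.48×10^11 − 4.68×10^10 = 2.02×10^11 K⁴.
q = 5.67×10⁻⁸ × 2.02×10^11 / 1.427 = 8010 W/m².

q ≈ 8010 W/m²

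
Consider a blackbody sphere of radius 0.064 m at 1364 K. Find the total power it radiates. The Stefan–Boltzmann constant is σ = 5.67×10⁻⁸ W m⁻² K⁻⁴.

A = 4πr² = 4π × (0.064)² = 0.0515 m².
P = σAT⁴ = 5.67×10⁻⁸ × 0.0515 × (1364)⁴ = 5.67×10⁻⁸ × 0.0515 × 3.46×10^12.
P = 10100 W.

P ≈ 10100 W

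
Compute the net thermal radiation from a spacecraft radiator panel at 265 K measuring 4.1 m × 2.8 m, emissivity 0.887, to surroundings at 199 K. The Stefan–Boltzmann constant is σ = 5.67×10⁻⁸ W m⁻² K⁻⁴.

Q ≈ 1940 W

A = 4.1 × 2.8 = 11.5 m².
Q = εσA(T⁴ − T_s⁴). T⁴ − T_s⁴ = (265)⁴ − (199)⁴ = 4.93×10^9 − 1.57×10^9 = 3.36×10^9 K⁴.
Q = 0.887 × 5.67×10⁻⁸ × 11.5 × 3.36×10^9 = 1940 W.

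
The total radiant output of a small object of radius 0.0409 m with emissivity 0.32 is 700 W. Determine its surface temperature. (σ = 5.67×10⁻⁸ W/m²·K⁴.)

A = 4πr² = 4π × (0.0409)² = 0.0210 m².
From P = εσAT⁴, T = (P / εσA)^(1/4) = (700 / (0.32 × 5.67×10⁻⁸ × 0.0210))^(1/4).
T = (1.84×10^12)^(1/4) = 1160 K.

T ≈ 1160 K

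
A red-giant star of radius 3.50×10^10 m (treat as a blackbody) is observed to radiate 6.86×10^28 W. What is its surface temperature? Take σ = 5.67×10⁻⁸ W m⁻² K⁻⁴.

A = 4πr² = 4π × (3.50×10^10)² = 1.54×10^22 m².
From P = σAT⁴, T = (P / σA)^(1/4) = (6.86×10^28 / (5.67×10⁻⁸ × 1.54×10^22))^(1/4).
T = (7.86×10^13)^(1/4) = 2980 K.

T ≈ 2980 K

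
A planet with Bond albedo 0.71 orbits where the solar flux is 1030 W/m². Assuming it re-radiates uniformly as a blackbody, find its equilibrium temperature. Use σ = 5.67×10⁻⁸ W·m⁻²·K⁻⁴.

Power absorbed = (1−a)S·πR²; power emitted = 4πR²σT⁴. Equating and cancelling πR²:
T = ((1−a)S / 4σ)^(1/4) = (299 / (4 × 5.67×10⁻⁸))^(1/4) = (1.32×10^9)^(1/4).
T = 191 K.

T ≈ 191 K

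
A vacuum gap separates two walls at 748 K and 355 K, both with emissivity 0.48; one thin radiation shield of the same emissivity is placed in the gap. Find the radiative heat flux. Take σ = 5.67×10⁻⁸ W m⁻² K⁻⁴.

q ≈ 2660 W/m²

Each of the 2 gaps contributes resistance (2/ε − 1) = 2/0.48 − 1 = 3.167; total = 6.333.
q = σ(T₁⁴ − T₂⁴) / 6.333 = 5.67×10⁻⁸ × 2.97×10^11 / 6.333 = 2660 W/m².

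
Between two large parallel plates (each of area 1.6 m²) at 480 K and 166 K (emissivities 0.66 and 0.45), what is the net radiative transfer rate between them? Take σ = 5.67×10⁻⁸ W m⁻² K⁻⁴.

Q ≈ 1730 W

For two large parallel gray plates, q = σ(T₁⁴ − T₂⁴) / (1/ε₁ + 1/ε₂ − 1).
1/ε₁ + 1/ε₂ − 1 = 1/0.66 + 1/0.45 − 1 = 2.737.
T₁⁴ − T₂⁴ = 5.31×10^10 − 7.59×10^8 = 5.23×10^10 K⁴.
q = 5.67×10⁻⁸ × 5.23×10^10 / 2.737 = 1080 W/m².
Q = q·A = 1080 × 1.6 = 1730 W.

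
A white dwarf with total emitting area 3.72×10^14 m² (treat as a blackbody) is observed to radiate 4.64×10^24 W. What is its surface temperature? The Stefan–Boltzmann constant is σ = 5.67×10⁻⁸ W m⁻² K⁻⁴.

From P = σAT⁴, T = (P / σA)^(1/4) = (4.64×10^24 / (5.67×10⁻⁸ × 3.72×10^14))^(1/4).
T = (2.20×10^17)^(1/4) = 21700 K.

T ≈ 21700 K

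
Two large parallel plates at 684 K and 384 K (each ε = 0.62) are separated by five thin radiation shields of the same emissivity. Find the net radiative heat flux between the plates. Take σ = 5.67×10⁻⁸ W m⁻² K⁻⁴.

q ≈ 837 W/m²

Each of the 6 gaps contributes resistance (2/ε − 1) = 2/0.62 − 1 = 2.226; total = 13.35.
q = σ(T₁⁴ − T₂⁴) / 13.35 = 5.67×10⁻⁸ × 1.97×10^11 / 13.35 = 837 W/m².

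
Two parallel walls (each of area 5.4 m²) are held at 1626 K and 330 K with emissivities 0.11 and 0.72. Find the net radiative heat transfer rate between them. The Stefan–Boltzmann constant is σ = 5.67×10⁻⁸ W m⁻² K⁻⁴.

Q ≈ 2.25×10^5 W

For two large parallel gray plates, q = σ(T₁⁴ − T₂⁴) / (1/ε₁ + 1/ε₂ − 1).
1/ε₁ + 1/ε₂ − 1 = 1/0.11 + 1/0.72 − 1 = 9.480.
T₁⁴ − T₂⁴ = 6.99×10^12 − 1.19×10^10 = 6.98×10^12 K⁴.
q = 5.67×10⁻⁸ × 6.98×10^12 / 9.480 = 41700 W/m².
Q = q·A = 41700 × 5.4 = 2.25×10^5 W.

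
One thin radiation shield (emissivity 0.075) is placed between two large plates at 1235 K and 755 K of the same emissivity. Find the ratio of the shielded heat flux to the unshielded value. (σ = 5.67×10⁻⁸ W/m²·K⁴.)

With N identical shields there are N+1 = 2 gaps in series, each with the same radiative resistance, so the flux falls to 1/(N+1) of its unshielded value.

ratio ≈ 0.500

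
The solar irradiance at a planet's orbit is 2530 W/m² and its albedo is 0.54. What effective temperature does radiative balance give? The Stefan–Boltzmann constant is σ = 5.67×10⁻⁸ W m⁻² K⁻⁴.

Power absorbed = (1−a)S·πR²; power emitted = 4πR²σT⁴. Equating and cancelling πR²:
T = ((1−a)S / 4σ)^(1/4) = (1160 / (4 × 5.67×10⁻⁸))^(1/4) = (5.13×10^9)^(1/4).
T = 268 K.

T ≈ 268 K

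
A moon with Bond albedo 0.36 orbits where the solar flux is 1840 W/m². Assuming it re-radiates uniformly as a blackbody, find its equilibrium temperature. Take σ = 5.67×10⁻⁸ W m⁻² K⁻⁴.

Power absorbed = (1−a)S·πR²; power emitted = 4πR²σT⁴. Equating and cancelling πR²:
T = ((1−a)S / 4σ)^(1/4) = (1180 / (4 × 5.67×10⁻⁸))^(1/4) = (5.19×10^9)^(1/4).
T = 268 K.

T ≈ 268 K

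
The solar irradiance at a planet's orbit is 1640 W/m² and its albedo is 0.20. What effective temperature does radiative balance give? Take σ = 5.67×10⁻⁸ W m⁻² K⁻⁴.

Power absorbed = (1−a)S·πR²; power emitted = 4πR²σT⁴. Equating and cancelling πR²:
T = ((1−a)S / 4σ)^(1/4) = (1310 / (4 × 5.67×10⁻⁸))^(1/4) = (5.78×10^9)^(1/4).
T = 276 K.

T ≈ 276 K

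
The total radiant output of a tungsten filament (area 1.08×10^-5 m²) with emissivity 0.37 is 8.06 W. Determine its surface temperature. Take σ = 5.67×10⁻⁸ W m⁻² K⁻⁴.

T ≈ 2440 K

From P = εσAT⁴, T = (P / εσA)^(1/4) = (8.06 / (0.37 × 5.67×10⁻⁸ × 1.08×10^-5))^(1/4).
T = (3.56×10^13)^(1/4) = 2440 K.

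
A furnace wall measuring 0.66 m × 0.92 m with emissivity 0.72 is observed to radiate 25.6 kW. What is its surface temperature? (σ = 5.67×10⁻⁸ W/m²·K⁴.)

A = 0.66 × 0.92 = 0.607 m².
From P = εσAT⁴, T = (P / εσA)^(1/4) = (25600 / (0.72 × 5.67×10⁻⁸ × 0.607))^(1/4).
T = (1.03×10^12)^(1/4) = 1010 K.

T ≈ 1010 K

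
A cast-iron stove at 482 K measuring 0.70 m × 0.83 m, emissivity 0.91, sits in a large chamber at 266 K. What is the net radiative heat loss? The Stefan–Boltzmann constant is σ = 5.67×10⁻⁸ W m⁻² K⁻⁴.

Q ≈ 1470 W

A = 0.70 × 0.83 = 0.581 m².
Q = εσA(T⁴ − T_s⁴). T⁴ − T_s⁴ = (482)⁴ − (266)⁴ = 5.40×10^10 − 5.01×10^9 = 4.90×10^10 K⁴.
Q = 0.91 × 5.67×10⁻⁸ × 0.581 × 4.90×10^10 = 1470 W.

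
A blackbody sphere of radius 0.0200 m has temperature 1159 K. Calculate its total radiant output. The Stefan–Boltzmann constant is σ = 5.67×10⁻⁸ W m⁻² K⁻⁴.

P ≈ 514 W

A = 4πr² = 4π × (0.0200)² = 5.03×10^-3 m².
P = σAT⁴ = 5.67×10⁻⁸ × 5.03×10^-3 × (1159)⁴ = 5.67×10⁻⁸ × 5.03×10^-3 × 1.80×10^12.
P = 514 W.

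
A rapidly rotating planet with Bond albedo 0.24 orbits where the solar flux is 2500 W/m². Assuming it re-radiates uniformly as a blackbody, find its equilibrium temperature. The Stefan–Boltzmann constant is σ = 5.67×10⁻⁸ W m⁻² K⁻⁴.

T ≈ 303 K

Power absorbed = (1−a)S·πR²; power emitted = 4πR²σT⁴. Equating and cancelling πR²:
T = ((1−a)S / 4σ)^(1/4) = (1900 / (4 × 5.67×10⁻⁸))^(1/4) = (8.38×10^9)^(1/4).
T = 303 K.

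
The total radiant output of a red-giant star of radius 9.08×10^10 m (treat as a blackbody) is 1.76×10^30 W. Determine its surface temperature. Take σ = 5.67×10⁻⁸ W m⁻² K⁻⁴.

T ≈ 4160 K

A = 4πr² = 4π × (9.08×10^10)² = 1.04×10^23 m².
From P = σAT⁴, T = (P / σA)^(1/4) = (1.76×10^30 / (5.67×10⁻⁸ × 1.04×10^23))^(1/4).
T = (3.00×10^14)^(1/4) = 4160 K.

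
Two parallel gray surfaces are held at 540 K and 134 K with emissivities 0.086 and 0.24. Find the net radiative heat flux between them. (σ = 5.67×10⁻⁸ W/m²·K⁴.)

q ≈ 325 W/m²

For two large parallel gray plates, q = σ(T₁⁴ − T₂⁴) / (1/ε₁ + 1/ε₂ − 1).
1/ε₁ + 1/ε₂ − 1 = 1/0.086 + 1/0.24 − 1 = 14.79.
T₁⁴ − T₂⁴ = 8.50×10^10 − 3.22×10^8 = 8.47×10^10 K⁴.
q = 5.67×10⁻⁸ × 8.47×10^10 / 14.79 = 325 W/m².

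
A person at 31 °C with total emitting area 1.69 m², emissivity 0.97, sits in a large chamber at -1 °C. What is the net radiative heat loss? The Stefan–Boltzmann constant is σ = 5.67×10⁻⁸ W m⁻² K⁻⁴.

Q ≈ 285 W

Convert: 31 °C = 304 K; -1 °C = 272 K.
Q = εσA(T⁴ − T_s⁴). T⁴ − T_s⁴ = (304)⁴ − (272)⁴ = 8.54×10^9 − 5.47×10^9 = 3.07×10^9 K⁴.
Q = 0.97 × 5.67×10⁻⁸ × 1.69 × 3.07×10^9 = 285 W.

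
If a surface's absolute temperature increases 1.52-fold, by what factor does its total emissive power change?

P ∝ T⁴, so the power scales as (1.52)⁴ = 5.34.

factor ≈ 5.34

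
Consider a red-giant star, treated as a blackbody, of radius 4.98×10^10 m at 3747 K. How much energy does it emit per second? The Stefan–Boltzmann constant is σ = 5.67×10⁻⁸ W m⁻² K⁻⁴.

A = 4πr² = 4π × (4.98×10^10)² = 3.12×10^22 m².
P = σAT⁴ = 5.67×10⁻⁸ × 3.12×10^22 × (3747)⁴ = 5.67×10⁻⁸ × 3.12×10^22 × 1.97×10^14.
P = 3.48×10^29 W.

P ≈ 3.48×10^29 W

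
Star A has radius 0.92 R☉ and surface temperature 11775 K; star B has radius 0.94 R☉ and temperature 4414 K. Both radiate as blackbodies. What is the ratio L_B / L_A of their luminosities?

L_B/L_A ≈ 0.0206

L = 4πR²σT⁴ ∝ R²T⁴, so L_B/L_A = (0.94/0.92)² × (4414/11775)⁴ = 1.04 × 0.0197 = 0.0206.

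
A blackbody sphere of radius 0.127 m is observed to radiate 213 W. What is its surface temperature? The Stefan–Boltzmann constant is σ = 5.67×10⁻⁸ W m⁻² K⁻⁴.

A = 4πr² = 4π × (0.127)² = 0.203 m².
From P = σAT⁴, T = (P / σA)^(1/4) = (213 / (5.67×10⁻⁸ × 0.203))^(1/4).
T = (1.85×10^10)^(1/4) = 369 K.

T ≈ 369 K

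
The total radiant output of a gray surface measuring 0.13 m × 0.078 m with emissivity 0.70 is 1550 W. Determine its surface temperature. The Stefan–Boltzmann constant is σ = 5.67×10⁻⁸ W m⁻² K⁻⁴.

T ≈ 1400 K

A = 0.13 × 0.078 = 0.0101 m².
From P = εσAT⁴, T = (P / εσA)^(1/4) = (1550 / (0.70 × 5.67×10⁻⁸ × 0.0101))^(1/4).
T = (3.85×10^12)^(1/4) = 1400 K.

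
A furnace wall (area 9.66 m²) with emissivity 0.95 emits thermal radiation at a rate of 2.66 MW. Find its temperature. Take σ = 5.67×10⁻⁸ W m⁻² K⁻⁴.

From P = εσAT⁴, T = (P / εσA)^(1/4) = (2.66×10^6 / (0.95 × 5.67×10⁻⁸ × 9.66))^(1/4).
T = (5.11×10^12)^(1/4) = 1500 K.

T ≈ 1500 K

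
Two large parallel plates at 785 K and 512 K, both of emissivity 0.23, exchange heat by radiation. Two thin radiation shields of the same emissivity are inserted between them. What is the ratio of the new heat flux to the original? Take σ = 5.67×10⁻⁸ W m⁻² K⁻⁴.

With N identical shields there are N+1 = 3 gaps in series, each with the same radiative resistance, so the flux falls to 1/(N+1) of its unshielded value.

ratio ≈ 0.333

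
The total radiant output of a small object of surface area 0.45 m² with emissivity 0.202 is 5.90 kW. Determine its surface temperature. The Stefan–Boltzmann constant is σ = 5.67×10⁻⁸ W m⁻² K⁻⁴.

T ≈ 1030 K

From P = εσAT⁴, T = (P / εσA)^(1/4) = (5900 / (0.202 × 5.67×10⁻⁸ × 0.450))^(1/4).
T = (1.14×10^12)^(1/4) = 1030 K.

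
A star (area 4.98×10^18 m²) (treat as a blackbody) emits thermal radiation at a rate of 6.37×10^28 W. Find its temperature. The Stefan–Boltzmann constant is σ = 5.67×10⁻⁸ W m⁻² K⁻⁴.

From P = σAT⁴, T = (P / σA)^(1/4) = (6.37×10^28 / (5.67×10⁻⁸ × 4.98×10^18))^(1/4).
T = (2.26×10^17)^(1/4) = 21800 K.

T ≈ 21800 K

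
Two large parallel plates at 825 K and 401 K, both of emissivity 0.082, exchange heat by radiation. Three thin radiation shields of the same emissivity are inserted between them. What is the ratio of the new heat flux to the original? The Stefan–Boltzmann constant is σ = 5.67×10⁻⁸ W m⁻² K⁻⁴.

ratio ≈ 0.250

With N identical shields there are N+1 = 4 gaps in series, each with the same radiative resistance, so the flux falls to 1/(N+1) of its unshielded value.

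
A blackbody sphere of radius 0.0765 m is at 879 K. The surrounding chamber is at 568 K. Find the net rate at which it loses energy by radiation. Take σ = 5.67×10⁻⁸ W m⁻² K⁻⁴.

A = 4πr² = 4π × (0.0765)² = 0.0735 m².
Q = σA(T⁴ − T_s⁴). T⁴ − T_s⁴ = (879)⁴ − (568)⁴ = 5.97×10^11 − 1.04×10^11 = 4.93×10^11 K⁴.
Q = 5.67×10⁻⁸ × 0.0735 × 4.93×10^11 = 2060 W.

Q ≈ 2060 W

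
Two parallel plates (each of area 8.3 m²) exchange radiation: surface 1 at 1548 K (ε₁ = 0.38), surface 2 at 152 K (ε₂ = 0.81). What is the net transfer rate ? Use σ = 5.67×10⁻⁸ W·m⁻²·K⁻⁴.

For two large parallel gray plates, q = σ(T₁⁴ − T₂⁴) / (1/ε₁ + 1/ε₂ − 1).
1/ε₁ + 1/ε₂ − 1 = 1/0.38 + 1/0.81 − 1 = 2.866.
T₁⁴ − T₂⁴ = 5.74×10^12 − 5.34×10^8 = 5.74×10^12 K⁴.
q = 5.67×10⁻⁸ × 5.74×10^12 / 2.866 = 1.14×10^5 W/m².
Q = q·A = 1.14×10^5 × 8.3 = 9.43×10^5 W.

Q ≈ 9.43×10^5 W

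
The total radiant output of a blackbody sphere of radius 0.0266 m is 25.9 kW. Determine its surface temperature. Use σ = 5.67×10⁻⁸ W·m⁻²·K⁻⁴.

T ≈ 2680 K

A = 4πr² = 4π × (0.0266)² = 8.89×10^-3 m².
From P = σAT⁴, T = (P / σA)^(1/4) = (25900 / (5.67×10⁻⁸ × 8.89×10^-3))^(1/4).
T = (5.14×10^13)^(1/4) = 2680 K.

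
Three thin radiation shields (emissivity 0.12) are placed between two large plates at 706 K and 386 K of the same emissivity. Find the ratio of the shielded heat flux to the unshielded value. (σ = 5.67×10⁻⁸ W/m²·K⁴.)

ratio ≈ 0.250

With N identical shields there are N+1 = 4 gaps in series, each with the same radiative resistance, so the flux falls to 1/(N+1) of its unshielded value.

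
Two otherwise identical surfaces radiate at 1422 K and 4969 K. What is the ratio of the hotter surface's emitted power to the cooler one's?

P ∝ T⁴, so the ratio is (4969/1422)⁴ = (3.494)⁴ = 149.

ratio ≈ 149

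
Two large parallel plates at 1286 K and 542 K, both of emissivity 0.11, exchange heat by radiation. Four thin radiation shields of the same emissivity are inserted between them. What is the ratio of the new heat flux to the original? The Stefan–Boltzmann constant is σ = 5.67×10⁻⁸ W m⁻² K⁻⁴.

With N identical shields there are N+1 = 5 gaps in series, each with the same radiative resistance, so the flux falls to 1/(N+1) of its unshielded value.

ratio ≈ 0.200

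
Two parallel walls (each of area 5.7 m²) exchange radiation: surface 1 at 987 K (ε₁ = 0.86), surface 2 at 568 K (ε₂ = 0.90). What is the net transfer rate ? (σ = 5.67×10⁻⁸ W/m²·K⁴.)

Q ≈ 2.14×10^5 W

For two large parallel gray plates, q = σ(T₁⁴ − T₂⁴) / (1/ε₁ + 1/ε₂ − 1).
1/ε₁ + 1/ε₂ − 1 = 1/0.86 + 1/0.90 − 1 = 1.274.
T₁⁴ − T₂⁴ = 9.49×10^11 − 1.04×10^11 = 8.45×10^11 K⁴.
q = 5.67×10⁻⁸ × 8.45×10^11 / 1.274 = 37600 W/m².
Q = q·A = 37600 × 5.7 = 2.14×10^5 W.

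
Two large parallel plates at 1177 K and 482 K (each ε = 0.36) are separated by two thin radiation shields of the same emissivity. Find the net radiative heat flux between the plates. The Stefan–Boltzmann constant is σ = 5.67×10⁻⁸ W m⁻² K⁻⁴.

q ≈ 7740 W/m²

Each of the 3 gaps contributes resistance (2/ε − 1) = 2/0.36 − 1 = 4.556; total = 13.67.
q = σ(T₁⁴ − T₂⁴) / 13.67 = 5.67×10⁻⁸ × 1.87×10^12 / 13.67 = 7740 W/m².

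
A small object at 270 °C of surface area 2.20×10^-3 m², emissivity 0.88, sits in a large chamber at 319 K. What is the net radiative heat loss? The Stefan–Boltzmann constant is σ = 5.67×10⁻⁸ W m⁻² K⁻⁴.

Convert: 270 °C = 543 K.
Q = εσA(T⁴ − T_s⁴). T⁴ − T_s⁴ = (543)⁴ − (319)⁴ = 8.69×10^10 − 1.04×10^10 = 7.66×10^10 K⁴.
Q = 0.88 × 5.67×10⁻⁸ × 2.20×10^-3 × 7.66×10^10 = 8.41 W.

Q ≈ 8.41 W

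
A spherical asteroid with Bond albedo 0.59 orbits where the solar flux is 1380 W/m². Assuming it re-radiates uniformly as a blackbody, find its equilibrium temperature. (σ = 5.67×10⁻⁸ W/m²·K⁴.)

Power absorbed = (1−a)S·πR²; power emitted = 4πR²σT⁴. Equating and cancelling πR²:
T = ((1−a)S / 4σ)^(1/4) = (566 / (4 × 5.67×10⁻⁸))^(1/4) = (2.49×10^9)^(1/4).
T = 223 K.

T ≈ 223 K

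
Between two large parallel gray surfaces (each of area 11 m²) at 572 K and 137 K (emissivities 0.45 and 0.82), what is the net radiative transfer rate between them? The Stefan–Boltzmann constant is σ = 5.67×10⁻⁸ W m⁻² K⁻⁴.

For two large parallel gray plates, q = σ(T₁⁴ − T₂⁴) / (1/ε₁ + 1/ε₂ − 1).
1/ε₁ + 1/ε₂ − 1 = 1/0.45 + 1/0.82 − 1 = 2.442.
T₁⁴ − T₂⁴ = 1.07×10^11 − 3.52×10^8 = 1.07×10^11 K⁴.
q = 5.67×10⁻⁸ × 1.07×10^11 / 2.442 = 2480 W/m².
Q = q·A = 2480 × 11 = 27300 W.

Q ≈ 27300 W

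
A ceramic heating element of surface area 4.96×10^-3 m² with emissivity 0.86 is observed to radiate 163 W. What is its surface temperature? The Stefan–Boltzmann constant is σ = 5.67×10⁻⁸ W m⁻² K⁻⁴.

From P = εσAT⁴, T = (P / εσA)^(1/4) = (163 / (0.86 × 5.67×10⁻⁸ × 4.96×10^-3))^(1/4).
T = (6.74×10^11)^(1/4) = 906 K.

T ≈ 906 K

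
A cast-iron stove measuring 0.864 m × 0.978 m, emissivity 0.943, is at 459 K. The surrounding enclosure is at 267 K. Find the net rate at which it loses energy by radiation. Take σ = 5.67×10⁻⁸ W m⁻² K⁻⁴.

A = 0.864 × 0.978 = 0.845 m².
Q = εσA(T⁴ − T_s⁴). T⁴ − T_s⁴ = (459)⁴ − (267)⁴ = 4.44×10^10 − 5.08×10^9 = 3.93×10^10 K⁴.
Q = 0.943 × 5.67×10⁻⁸ × 0.845 × 3.93×10^10 = 1780 W.

Q ≈ 1780 W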